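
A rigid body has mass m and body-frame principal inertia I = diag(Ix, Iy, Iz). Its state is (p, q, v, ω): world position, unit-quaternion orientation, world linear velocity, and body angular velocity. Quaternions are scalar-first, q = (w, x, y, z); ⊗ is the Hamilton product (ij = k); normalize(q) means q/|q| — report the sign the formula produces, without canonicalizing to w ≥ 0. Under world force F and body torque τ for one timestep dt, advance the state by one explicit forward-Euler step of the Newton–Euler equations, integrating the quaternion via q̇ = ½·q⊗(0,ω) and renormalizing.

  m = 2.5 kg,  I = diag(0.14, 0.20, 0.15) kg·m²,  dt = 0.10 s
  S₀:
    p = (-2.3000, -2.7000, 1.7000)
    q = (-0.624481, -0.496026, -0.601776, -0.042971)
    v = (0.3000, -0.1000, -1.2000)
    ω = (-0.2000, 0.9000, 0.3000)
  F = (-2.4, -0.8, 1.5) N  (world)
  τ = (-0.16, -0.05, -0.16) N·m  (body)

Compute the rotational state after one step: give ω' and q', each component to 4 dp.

ω×(Iω) gyroscopic = (-0.0135, 0.0006, -0.0108)
α = I⁻¹(τ − ω×Iω) = (-1.0464, -0.2530, -0.9947)
ω + α·dt = (-0.3046, 0.8747, 0.2005)
q⊗(0,ω) = (0.4552845, -0.0169627, -0.4046309, -0.7541229)
updated quaternion q' = (-0.6010, -0.4963, -0.6213, -0.0806)

ω' = (-0.3046, 0.8747, 0.2005)
q' = (-0.6010, -0.4963, -0.6213, -0.0806)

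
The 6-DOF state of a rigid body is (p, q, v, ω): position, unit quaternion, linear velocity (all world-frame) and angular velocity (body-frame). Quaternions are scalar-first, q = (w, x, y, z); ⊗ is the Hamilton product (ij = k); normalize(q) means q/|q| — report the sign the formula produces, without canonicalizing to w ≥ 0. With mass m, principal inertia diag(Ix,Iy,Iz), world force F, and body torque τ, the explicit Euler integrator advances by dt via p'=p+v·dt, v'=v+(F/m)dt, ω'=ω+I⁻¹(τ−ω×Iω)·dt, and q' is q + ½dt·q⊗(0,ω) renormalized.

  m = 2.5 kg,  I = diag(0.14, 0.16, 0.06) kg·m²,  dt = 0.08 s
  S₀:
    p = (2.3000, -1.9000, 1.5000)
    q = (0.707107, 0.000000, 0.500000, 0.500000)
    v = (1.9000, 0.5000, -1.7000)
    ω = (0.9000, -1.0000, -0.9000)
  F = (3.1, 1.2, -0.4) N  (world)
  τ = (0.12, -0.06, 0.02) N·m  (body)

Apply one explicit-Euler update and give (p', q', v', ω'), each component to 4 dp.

p' = (2.4520, -1.8600, 1.3640)
q' = (0.7436, 0.0274, 0.4887, 0.4556)
v' = (1.9992, 0.5384, -1.7128)
ω' = (1.0200, -0.9976, -0.8493)

precession coupling ω×(Iω) = (-0.0900, -0.0648, -0.0180)
(τ − ω×Iω)/I = (1.5000, 0.0300, 0.6333)
new body rate ω' = (1.0200, -0.9976, -0.8493)
Hamilton product q⊗(0,ω) = (0.9500000, 0.6863963, -0.2571070, -1.0863963)
q' = normalize(q + ½dt·q⊗(0,ω)) = (0.7436, 0.0274, 0.4887, 0.4556)
new position p' = (2.4520, -1.8600, 1.3640)
v' = v + a·dt = (1.9992, 0.5384, -1.7128)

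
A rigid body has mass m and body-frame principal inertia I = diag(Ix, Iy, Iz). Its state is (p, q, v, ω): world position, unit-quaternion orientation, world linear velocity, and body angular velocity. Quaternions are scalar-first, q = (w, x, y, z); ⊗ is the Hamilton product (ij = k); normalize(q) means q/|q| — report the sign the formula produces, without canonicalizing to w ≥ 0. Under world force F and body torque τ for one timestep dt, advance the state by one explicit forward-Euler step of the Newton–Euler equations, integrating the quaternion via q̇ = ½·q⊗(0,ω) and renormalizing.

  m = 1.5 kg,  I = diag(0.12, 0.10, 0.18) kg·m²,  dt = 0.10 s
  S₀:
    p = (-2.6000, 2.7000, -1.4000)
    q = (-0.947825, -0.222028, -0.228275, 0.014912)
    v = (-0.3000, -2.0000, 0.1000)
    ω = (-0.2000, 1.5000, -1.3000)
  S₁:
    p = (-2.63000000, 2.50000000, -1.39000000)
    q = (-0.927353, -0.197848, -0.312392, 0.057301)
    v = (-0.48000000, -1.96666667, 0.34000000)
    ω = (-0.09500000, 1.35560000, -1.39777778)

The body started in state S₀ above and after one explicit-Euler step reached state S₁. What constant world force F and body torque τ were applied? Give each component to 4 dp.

F = (-2.7000, 0.5000, 3.6000)
τ = (-0.0300, -0.1600, -0.1700)

Δv = v₁−v₀ = (-0.18000000, 0.03333333, 0.24000000)
m·(v₁−v₀)/dt = (-2.7000, 0.5000, 3.6000)
rate change Δω = (0.10500000, -0.14440000, -0.09777778)
precession coupling = (-0.1560, -0.0156, 0.0060)
applied torque τ = (-0.0300, -0.1600, -0.1700)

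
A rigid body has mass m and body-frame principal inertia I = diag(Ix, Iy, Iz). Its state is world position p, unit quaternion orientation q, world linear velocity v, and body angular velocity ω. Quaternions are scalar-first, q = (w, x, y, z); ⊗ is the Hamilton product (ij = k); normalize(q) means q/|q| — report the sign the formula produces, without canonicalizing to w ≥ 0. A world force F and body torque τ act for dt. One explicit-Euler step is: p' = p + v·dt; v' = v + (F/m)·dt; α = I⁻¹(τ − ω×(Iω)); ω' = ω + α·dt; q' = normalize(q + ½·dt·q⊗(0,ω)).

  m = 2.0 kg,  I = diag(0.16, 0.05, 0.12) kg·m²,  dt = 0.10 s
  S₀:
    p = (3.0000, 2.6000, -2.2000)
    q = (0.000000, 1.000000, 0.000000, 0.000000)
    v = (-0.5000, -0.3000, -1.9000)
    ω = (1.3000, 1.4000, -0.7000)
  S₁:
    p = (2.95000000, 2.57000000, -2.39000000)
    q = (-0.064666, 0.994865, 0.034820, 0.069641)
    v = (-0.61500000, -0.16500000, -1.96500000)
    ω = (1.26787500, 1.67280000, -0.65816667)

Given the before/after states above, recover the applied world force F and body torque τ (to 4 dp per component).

Δv = v₁−v₀ = (-0.11500000, 0.13500000, -0.06500000)
applied force F = (-2.3000, 2.7000, -1.3000)
ω₁ − ω₀ = (-0.03212500, 0.27280000, 0.04183333)
applied torque τ = (-0.1200, 0.1000, -0.1500)

F = (-2.3000, 2.7000, -1.3000)
τ = (-0.1200, 0.1000, -0.1500)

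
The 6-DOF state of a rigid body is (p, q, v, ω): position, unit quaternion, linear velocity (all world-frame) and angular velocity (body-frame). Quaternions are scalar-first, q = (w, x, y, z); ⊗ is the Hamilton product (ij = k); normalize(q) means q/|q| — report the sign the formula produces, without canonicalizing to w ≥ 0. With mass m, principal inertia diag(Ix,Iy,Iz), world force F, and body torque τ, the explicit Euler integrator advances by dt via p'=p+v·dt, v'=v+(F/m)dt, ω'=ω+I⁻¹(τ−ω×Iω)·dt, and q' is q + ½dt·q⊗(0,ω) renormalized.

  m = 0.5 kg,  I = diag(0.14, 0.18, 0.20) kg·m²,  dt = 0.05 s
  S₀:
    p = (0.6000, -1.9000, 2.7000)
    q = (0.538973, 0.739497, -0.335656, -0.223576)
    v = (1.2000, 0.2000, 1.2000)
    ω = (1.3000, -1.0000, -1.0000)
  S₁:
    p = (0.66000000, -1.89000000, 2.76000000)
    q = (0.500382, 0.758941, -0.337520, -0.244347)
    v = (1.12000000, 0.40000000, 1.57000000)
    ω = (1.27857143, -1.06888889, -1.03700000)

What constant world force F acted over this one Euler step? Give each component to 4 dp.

F = (-0.8000, 2.0000, 3.7000)

v₁ − v₀ = (-0.08000000, 0.20000000, 0.37000000)
applied force F = (-0.8000, 2.0000, 3.7000)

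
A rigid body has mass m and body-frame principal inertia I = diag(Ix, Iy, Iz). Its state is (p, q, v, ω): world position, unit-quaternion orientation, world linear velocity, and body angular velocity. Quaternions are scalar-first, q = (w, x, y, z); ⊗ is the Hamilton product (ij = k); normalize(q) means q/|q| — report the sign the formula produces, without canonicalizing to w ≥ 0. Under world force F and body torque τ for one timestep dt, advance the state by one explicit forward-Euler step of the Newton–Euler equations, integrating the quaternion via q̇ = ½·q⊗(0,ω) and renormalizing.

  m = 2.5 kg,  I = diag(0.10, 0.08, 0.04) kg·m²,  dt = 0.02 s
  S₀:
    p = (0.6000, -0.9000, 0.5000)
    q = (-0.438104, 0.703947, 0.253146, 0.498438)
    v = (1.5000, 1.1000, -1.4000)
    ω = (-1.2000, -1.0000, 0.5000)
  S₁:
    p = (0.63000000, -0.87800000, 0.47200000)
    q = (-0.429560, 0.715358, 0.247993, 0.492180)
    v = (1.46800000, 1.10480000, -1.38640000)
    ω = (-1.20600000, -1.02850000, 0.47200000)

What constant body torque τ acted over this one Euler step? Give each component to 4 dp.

τ = (-0.0100, -0.1500, -0.0800)

Δω = ω₁−ω₀ = (-0.00600000, -0.02850000, -0.02800000)
gyro term ω₀×Iω₀ = (0.0200, -0.0360, -0.0240)
I·α + gyro = (-0.0100, -0.1500, -0.0800)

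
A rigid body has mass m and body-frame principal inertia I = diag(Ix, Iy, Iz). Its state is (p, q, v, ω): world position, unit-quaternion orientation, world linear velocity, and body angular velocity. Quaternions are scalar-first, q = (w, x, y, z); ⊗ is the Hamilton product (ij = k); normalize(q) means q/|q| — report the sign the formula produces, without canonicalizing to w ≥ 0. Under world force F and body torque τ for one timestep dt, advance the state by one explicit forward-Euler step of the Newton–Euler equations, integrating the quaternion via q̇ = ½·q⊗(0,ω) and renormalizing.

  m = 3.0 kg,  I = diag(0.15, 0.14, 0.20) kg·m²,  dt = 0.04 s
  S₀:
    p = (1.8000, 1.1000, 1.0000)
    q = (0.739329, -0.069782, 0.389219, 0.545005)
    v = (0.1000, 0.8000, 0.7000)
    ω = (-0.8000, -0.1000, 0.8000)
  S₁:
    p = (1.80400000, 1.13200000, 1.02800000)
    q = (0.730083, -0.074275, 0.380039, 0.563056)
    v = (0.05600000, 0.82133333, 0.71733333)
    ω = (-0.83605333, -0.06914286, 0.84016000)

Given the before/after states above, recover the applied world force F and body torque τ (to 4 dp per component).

F = (-3.3000, 1.6000, 1.3000)
τ = (-0.1400, 0.1400, 0.2000)

velocity change Δv = (-0.04400000, 0.02133333, 0.01733333)
m·(v₁−v₀)/dt = (-3.3000, 1.6000, 1.3000)
ω₁ − ω₀ = (-0.03605333, 0.03085714, 0.04016000)
I·α + gyro = (-0.1400, 0.1400, 0.2000)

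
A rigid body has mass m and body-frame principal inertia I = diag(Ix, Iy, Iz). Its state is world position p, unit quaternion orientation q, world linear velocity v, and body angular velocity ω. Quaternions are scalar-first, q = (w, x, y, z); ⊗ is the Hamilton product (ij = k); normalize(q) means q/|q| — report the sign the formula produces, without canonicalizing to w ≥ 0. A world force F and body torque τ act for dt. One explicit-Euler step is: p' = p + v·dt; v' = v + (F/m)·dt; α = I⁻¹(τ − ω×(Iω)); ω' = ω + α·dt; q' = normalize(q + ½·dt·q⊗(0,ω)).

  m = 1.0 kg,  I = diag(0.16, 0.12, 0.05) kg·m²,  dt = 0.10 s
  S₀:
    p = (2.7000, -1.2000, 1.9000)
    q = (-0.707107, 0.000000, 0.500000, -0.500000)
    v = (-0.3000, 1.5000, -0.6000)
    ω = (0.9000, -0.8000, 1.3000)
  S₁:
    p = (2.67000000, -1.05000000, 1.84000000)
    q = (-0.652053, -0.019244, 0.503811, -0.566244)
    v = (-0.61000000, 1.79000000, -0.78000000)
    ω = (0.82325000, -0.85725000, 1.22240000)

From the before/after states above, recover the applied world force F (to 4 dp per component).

Δv = v₁−v₀ = (-0.31000000, 0.29000000, -0.18000000)
applied force F = (-3.1000, 2.9000, -1.8000)

F = (-3.1000, 2.9000, -1.8000)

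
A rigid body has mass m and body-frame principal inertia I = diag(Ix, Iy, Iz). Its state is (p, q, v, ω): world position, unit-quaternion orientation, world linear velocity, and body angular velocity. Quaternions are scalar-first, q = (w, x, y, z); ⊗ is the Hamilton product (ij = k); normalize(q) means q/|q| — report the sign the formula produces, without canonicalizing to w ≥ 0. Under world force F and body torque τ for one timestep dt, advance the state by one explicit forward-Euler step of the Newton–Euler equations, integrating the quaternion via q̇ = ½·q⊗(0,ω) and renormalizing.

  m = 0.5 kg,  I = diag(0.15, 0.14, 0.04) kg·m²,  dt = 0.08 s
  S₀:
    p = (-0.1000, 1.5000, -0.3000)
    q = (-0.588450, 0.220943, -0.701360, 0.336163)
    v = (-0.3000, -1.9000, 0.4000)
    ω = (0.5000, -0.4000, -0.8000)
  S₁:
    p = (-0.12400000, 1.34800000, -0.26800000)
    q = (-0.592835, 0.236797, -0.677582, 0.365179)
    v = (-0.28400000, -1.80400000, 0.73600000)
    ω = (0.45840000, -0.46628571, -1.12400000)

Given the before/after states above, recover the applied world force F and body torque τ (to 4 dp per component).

velocity change Δv = (0.01600000, 0.09600000, 0.33600000)
F = m·Δv/dt = (0.1000, 0.6000, 2.1000)
rate change Δω = (-0.04160000, -0.06628571, -0.32400000)
precession coupling = (-0.0320, -0.0440, 0.0020)
applied torque τ = (-0.1100, -0.1600, -0.1600)

F = (0.1000, 0.6000, 2.1000)
τ = (-0.1100, -0.1600, -0.1600)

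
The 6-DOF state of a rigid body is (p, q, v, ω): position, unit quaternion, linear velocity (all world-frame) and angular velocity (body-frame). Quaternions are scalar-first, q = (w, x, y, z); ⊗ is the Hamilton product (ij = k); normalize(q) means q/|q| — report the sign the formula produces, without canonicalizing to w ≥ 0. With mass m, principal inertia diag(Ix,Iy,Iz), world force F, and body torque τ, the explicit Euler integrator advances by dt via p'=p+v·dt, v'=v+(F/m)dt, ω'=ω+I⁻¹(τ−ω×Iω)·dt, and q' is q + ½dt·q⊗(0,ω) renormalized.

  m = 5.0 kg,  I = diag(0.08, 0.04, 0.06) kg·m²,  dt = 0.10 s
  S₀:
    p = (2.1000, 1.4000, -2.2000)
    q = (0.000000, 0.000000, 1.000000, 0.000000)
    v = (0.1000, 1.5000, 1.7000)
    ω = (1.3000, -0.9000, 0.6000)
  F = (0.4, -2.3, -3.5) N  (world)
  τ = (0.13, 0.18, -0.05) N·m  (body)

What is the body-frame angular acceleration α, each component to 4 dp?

α = (1.7600, 4.1100, -1.6133)

gyro term ω×Iω = (-0.0108, 0.0156, 0.0468)
α = I⁻¹(τ − ω×Iω) = (1.7600, 4.1100, -1.6133)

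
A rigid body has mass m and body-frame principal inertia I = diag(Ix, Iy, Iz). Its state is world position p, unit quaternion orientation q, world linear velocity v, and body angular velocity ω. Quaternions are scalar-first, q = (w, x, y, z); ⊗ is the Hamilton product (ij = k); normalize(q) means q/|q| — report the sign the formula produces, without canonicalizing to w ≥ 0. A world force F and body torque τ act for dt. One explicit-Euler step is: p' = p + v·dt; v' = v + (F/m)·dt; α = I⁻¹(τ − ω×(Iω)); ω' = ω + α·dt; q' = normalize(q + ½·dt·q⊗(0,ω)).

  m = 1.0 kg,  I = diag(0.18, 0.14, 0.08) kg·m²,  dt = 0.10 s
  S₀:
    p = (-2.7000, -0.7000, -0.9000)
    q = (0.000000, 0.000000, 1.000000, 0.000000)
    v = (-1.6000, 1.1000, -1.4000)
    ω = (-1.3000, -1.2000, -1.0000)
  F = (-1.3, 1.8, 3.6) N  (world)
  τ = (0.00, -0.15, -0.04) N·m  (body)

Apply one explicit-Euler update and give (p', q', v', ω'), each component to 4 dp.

linear accel F/m = (-1.3000, 1.8000, 3.6000)
new position p' = (-2.8600, -0.5900, -1.0400)
v' = v + a·dt = (-1.7300, 1.2800, -1.0400)
gyro term ω×Iω = (-0.0720, 0.1300, -0.0624)
α = I⁻¹(τ − ω×Iω) = (0.4000, -2.0000, 0.2800)
new body rate ω' = (-1.2600, -1.4000, -0.9720)
q⊗(0,ω) = (1.2000000, -1.0000000, 0.0000000, 1.3000000)
q' = normalize(q + ½dt·q⊗(0,ω)) = (0.0597, -0.0497, 0.9949, 0.0647)

p' = (-2.8600, -0.5900, -1.0400)
q' = (0.0597, -0.0497, 0.9949, 0.0647)
v' = (-1.7300, 1.2800, -1.0400)
ω' = (-1.2600, -1.4000, -0.9720)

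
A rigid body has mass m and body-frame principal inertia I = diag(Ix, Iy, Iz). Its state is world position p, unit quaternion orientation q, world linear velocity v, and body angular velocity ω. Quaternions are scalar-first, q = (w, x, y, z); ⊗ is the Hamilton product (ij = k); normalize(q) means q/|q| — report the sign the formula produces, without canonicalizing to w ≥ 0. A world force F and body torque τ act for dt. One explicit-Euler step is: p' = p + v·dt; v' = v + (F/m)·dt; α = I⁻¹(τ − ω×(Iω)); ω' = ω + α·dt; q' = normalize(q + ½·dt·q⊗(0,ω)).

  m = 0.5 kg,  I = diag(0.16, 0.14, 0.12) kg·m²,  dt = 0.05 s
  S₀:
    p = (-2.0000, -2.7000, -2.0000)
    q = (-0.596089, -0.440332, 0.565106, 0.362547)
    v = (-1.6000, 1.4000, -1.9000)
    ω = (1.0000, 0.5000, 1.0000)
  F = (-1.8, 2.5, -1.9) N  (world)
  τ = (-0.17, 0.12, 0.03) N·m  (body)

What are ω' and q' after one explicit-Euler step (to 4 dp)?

ω' = (0.9500, 0.5286, 1.0167)
q' = (-0.6008, -0.4453, 0.5773, 0.3278)

(τ − ω×Iω)/I = (-1.0000, 0.5714, 0.3333)
ω' = ω + α·dt = (0.9500, 0.5286, 1.0167)
2q̇ = q⊗(0,ω) = (-0.2047680, -0.2122565, 0.5048345, -1.3813610)
q + ½dt·q⊗(0,ω), renormalized = (-0.6008, -0.4453, 0.5773, 0.3278)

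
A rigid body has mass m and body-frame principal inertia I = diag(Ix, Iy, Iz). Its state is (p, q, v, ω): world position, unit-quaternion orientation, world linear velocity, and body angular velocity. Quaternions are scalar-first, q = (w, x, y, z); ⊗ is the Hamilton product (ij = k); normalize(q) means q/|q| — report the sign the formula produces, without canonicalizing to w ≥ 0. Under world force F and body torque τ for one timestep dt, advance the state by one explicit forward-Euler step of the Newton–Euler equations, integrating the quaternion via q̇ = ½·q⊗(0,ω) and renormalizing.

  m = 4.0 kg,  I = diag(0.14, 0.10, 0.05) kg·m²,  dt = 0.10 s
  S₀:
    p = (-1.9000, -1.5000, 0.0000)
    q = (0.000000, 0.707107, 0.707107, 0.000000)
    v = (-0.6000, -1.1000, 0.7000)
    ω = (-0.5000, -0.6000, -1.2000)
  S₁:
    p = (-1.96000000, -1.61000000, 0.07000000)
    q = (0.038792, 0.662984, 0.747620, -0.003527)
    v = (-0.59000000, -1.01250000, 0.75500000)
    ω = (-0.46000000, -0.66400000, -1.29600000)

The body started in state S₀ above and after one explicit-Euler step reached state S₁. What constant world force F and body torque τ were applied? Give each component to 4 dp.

F = (0.4000, 3.5000, 2.2000)
τ = (0.0200, -0.0100, -0.0600)

v₁ − v₀ = (0.01000000, 0.08750000, 0.05500000)
m·(v₁−v₀)/dt = (0.4000, 3.5000, 2.2000)
ω₁ − ω₀ = (0.04000000, -0.06400000, -0.09600000)
τ = I·(Δω/dt) + ω₀×(Iω₀) = (0.0200, -0.0100, -0.0600)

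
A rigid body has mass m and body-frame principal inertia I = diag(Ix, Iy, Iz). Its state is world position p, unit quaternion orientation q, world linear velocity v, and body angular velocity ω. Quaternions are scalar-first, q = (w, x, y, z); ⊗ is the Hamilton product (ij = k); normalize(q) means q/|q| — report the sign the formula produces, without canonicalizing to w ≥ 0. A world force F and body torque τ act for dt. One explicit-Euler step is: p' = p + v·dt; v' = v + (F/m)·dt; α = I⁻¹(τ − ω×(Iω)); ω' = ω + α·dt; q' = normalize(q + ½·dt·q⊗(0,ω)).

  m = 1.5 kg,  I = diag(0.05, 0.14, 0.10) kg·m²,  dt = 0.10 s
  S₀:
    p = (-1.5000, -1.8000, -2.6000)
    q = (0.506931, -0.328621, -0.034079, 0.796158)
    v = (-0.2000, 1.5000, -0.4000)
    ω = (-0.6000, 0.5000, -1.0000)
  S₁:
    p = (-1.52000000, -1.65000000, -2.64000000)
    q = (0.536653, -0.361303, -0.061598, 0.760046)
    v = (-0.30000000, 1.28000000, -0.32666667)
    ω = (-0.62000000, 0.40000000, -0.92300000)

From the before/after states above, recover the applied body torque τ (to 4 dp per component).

τ = (0.0100, -0.1700, 0.0500)

rate change Δω = (-0.02000000, -0.10000000, 0.07700000)
gyro term ω₀×Iω₀ = (0.0200, -0.0300, -0.0270)
I·α + gyro = (0.0100, -0.1700, 0.0500)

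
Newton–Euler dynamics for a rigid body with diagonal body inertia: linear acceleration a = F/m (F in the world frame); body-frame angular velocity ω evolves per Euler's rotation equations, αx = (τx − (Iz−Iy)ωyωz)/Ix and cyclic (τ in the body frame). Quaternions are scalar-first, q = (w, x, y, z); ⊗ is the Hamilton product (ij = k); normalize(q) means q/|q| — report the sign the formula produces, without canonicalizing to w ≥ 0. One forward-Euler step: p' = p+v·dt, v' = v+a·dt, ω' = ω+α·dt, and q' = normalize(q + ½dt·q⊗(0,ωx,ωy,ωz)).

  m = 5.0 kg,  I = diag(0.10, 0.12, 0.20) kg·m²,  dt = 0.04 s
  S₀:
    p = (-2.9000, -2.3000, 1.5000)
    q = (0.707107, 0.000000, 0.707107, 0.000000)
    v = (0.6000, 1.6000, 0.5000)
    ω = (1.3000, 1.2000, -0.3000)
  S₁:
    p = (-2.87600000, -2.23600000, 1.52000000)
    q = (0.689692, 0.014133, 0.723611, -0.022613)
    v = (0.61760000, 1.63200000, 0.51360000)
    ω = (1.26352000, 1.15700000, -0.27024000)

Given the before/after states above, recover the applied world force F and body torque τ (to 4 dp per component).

Δω = ω₁−ω₀ = (-0.03648000, -0.04300000, 0.02976000)
applied torque τ = (-0.1200, -0.0900, 0.1800)
Δv = v₁−v₀ = (0.01760000, 0.03200000, 0.01360000)
m·(v₁−v₀)/dt = (2.2000, 4.0000, 1.7000)

F = (2.2000, 4.0000, 1.7000)
τ = (-0.1200, -0.0900, 0.1800)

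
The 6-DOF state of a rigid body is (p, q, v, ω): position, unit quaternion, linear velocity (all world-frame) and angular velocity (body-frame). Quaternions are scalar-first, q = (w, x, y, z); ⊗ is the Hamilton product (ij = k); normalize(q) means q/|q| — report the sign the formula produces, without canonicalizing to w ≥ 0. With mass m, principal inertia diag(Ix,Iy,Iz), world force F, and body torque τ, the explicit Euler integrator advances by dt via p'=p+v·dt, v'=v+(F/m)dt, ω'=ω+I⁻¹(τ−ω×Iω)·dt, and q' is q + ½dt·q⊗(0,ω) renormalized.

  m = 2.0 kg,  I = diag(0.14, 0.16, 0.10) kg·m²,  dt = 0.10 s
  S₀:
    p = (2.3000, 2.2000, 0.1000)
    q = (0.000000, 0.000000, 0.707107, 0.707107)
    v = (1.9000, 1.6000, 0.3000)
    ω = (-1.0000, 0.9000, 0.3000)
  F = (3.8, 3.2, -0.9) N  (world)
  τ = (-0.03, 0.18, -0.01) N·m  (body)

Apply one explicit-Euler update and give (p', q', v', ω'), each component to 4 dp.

p' = (2.4900, 2.3600, 0.1300)
q' = (-0.0423, -0.0212, 0.6702, 0.7407)
v' = (2.0900, 1.7600, 0.2550)
ω' = (-1.0099, 1.0200, 0.3080)

a = (1.9000, 1.6000, -0.4500)
new position p' = (2.4900, 2.3600, 0.1300)
new velocity v' = (2.0900, 1.7600, 0.2550)
angular accel α = (-0.0986, 1.2000, 0.0800)
ω' = ω + α·dt = (-1.0099, 1.0200, 0.3080)
2q̇ = q⊗(0,ω) = (-0.8485284, -0.4242642, -0.7071070, 0.7071070)
q + ½dt·q⊗(0,ω), renormalized = (-0.0423, -0.0212, 0.6702, 0.7407)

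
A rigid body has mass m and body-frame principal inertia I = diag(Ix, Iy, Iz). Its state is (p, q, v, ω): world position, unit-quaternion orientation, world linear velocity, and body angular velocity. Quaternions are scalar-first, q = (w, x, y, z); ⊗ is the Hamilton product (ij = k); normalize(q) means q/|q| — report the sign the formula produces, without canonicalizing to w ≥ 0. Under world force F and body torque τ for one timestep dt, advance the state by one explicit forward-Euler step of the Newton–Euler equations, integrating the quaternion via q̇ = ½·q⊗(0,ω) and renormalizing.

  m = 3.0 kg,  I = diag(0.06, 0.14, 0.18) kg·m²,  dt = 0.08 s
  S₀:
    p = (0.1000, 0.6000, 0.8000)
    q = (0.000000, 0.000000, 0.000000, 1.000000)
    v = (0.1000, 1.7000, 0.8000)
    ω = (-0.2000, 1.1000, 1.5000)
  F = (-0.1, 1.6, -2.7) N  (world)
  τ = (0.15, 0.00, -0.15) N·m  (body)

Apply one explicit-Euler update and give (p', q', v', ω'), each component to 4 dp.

p' = (0.1080, 0.7360, 0.8640)
q' = (-0.0598, -0.0439, -0.0080, 0.9972)
v' = (0.0973, 1.7427, 0.7280)
ω' = (-0.0880, 1.0794, 1.4412)

a = (-0.0333, 0.5333, -0.9000)
p' = p + v·dt = (0.1080, 0.7360, 0.8640)
v + (F/m)dt = (0.0973, 1.7427, 0.7280)
precession coupling ω×(Iω) = (0.0660, 0.0360, -0.0176)
angular accel α = (1.4000, -0.2571, -0.7356)
ω + α·dt = (-0.0880, 1.0794, 1.4412)
Hamilton product q⊗(0,ω) = (-1.5000000, -1.1000000, -0.2000000, 0.0000000)
q' = normalize(q + ½dt·q⊗(0,ω)) = (-0.0598, -0.0439, -0.0080, 0.9972)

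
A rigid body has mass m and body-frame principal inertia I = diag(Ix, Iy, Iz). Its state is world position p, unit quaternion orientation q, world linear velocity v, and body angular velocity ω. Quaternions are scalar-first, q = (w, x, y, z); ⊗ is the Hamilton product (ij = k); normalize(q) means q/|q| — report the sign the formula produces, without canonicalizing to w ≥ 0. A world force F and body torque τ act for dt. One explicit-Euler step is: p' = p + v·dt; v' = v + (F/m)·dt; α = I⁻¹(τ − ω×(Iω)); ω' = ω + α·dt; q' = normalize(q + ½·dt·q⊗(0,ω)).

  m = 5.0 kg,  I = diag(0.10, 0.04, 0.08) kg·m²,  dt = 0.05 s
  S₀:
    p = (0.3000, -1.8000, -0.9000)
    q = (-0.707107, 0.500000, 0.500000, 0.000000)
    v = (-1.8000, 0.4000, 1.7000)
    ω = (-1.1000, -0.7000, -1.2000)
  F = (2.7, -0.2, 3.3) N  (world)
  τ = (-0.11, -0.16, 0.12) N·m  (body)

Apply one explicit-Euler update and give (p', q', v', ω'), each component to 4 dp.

p + v·dt = (0.2100, -1.7800, -0.8150)
v' = v + a·dt = (-1.7730, 0.3980, 1.7330)
precession coupling ω×(Iω) = (0.0336, 0.0264, -0.0462)
angular accel α = (-1.4360, -4.6600, 2.0775)
ω' = ω + α·dt = (-1.1718, -0.9330, -1.0961)
2q̇ = q⊗(0,ω) = (0.9000000, 0.1778177, 1.0949749, 1.0485284)
updated quaternion q' = (-0.6839, 0.5040, 0.5269, 0.0262)

p' = (0.2100, -1.7800, -0.8150)
q' = (-0.6839, 0.5040, 0.5269, 0.0262)
v' = (-1.7730, 0.3980, 1.7330)
ω' = (-1.1718, -0.9330, -1.0961)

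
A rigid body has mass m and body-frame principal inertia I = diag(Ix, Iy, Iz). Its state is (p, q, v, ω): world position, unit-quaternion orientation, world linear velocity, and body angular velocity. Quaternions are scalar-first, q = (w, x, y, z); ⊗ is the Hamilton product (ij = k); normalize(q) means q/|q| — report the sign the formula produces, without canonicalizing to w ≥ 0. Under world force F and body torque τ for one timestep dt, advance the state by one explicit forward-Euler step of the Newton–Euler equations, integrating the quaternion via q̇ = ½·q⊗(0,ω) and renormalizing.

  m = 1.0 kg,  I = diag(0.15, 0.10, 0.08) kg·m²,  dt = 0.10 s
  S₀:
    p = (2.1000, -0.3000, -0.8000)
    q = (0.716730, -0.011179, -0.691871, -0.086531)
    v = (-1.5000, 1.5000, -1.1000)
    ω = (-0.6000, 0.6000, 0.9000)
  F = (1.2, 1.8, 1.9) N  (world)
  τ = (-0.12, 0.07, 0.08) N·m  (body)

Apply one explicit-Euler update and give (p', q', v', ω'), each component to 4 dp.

p' = (1.9500, -0.1500, -0.9100)
q' = (0.7396, -0.0611, -0.6660, -0.0752)
v' = (-1.3800, 1.6800, -0.9100)
ω' = (-0.6728, 0.7078, 0.9775)

a = F/m = (1.2000, 1.8000, 1.9000)
p + v·dt = (1.9500, -0.1500, -0.9100)
new velocity v' = (-1.3800, 1.6800, -0.9100)
α = I⁻¹(τ − ω×Iω) = (-0.7280, 1.0780, 0.7750)
new body rate ω' = (-0.6728, 0.7078, 0.9775)
Hamilton product q⊗(0,ω) = (0.4862931, -1.0008033, 0.4920177, 0.2232270)
q' = normalize(q + ½dt·q⊗(0,ω)) = (0.7396, -0.0611, -0.6660, -0.0752)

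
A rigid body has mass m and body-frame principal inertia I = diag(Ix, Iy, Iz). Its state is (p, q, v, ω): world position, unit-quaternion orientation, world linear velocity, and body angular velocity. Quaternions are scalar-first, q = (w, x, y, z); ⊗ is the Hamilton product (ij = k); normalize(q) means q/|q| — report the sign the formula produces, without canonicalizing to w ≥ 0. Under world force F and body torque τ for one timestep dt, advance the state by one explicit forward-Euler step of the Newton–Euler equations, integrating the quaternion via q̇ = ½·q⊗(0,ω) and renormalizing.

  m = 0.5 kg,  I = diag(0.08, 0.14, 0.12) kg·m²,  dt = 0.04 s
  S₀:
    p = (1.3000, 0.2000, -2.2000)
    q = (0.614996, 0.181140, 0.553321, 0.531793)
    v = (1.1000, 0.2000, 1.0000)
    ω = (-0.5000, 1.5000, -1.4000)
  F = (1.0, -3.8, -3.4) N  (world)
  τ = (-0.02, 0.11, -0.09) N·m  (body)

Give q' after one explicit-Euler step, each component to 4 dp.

q' = (0.6146, 0.1434, 0.5710, 0.5251)

q⊗(0,ω) = (0.0050987, -1.8798369, 0.9101935, -0.3126239)
q + ½dt·q⊗(0,ω), renormalized = (0.6146, 0.1434, 0.5710, 0.5251)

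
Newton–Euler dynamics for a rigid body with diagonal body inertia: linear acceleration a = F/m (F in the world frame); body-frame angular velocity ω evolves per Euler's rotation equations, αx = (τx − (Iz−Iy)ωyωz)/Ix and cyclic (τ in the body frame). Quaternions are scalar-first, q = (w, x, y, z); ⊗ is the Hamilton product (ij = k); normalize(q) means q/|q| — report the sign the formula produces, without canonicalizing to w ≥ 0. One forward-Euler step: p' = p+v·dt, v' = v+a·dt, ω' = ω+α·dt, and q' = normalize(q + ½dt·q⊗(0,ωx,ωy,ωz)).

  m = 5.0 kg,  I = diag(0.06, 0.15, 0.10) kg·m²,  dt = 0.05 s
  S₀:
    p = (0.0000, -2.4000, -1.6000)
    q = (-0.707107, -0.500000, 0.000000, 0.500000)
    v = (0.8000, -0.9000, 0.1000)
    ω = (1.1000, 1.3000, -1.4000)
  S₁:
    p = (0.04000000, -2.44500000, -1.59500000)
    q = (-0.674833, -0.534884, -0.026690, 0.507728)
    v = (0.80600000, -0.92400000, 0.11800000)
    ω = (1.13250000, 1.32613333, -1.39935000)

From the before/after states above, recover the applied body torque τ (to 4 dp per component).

τ = (0.1300, 0.1400, 0.1300)

Δω = ω₁−ω₀ = (0.03250000, 0.02613333, 0.00065000)
I·α + gyro = (0.1300, 0.1400, 0.1300)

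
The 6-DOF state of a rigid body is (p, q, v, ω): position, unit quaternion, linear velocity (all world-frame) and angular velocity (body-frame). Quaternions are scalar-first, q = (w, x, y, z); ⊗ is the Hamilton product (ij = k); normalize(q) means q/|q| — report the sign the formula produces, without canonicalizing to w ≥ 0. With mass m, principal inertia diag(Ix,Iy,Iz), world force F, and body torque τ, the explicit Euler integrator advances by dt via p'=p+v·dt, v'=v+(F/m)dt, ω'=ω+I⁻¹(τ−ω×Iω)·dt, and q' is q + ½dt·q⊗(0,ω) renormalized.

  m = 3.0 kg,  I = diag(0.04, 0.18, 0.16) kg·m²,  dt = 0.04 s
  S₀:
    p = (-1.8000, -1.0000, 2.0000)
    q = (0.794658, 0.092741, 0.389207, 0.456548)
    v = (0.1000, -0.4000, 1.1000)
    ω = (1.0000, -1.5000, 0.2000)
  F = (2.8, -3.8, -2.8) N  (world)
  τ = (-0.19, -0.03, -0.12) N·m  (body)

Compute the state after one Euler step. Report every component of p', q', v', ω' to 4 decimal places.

(τ − ω×Iω)/I = (-4.9000, -0.0333, 0.5625)
ω' = ω + α·dt = (0.8040, -1.5013, 0.2225)
q⊗(0,ω) = (0.3997599, 1.5573214, -0.7539872, -0.3693869)
q + ½dt·q⊗(0,ω), renormalized = (0.8021, 0.1238, 0.3739, 0.4489)
new position p' = (-1.7960, -1.0160, 2.0440)
v' = v + a·dt = (0.1373, -0.4507, 1.0627)

p' = (-1.7960, -1.0160, 2.0440)
q' = (0.8021, 0.1238, 0.3739, 0.4489)
v' = (0.1373, -0.4507, 1.0627)
ω' = (0.8040, -1.5013, 0.2225)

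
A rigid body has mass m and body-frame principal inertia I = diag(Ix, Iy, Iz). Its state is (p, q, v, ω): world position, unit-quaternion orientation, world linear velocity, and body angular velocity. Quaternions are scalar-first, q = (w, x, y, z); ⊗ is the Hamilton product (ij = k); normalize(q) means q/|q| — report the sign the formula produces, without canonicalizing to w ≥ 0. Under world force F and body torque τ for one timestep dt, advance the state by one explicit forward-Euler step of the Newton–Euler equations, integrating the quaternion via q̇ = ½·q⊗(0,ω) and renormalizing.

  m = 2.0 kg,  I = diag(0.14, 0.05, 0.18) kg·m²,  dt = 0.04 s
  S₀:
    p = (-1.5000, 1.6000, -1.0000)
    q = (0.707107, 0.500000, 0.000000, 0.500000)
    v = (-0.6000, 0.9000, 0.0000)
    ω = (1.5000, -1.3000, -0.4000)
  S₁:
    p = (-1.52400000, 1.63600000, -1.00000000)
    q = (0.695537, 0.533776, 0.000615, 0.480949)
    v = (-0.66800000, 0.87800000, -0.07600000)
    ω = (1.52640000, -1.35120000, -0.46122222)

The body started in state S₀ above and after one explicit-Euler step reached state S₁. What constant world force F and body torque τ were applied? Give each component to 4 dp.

Δv = v₁−v₀ = (-0.06800000, -0.02200000, -0.07600000)
m·(v₁−v₀)/dt = (-3.4000, -1.1000, -3.8000)
ω₁ − ω₀ = (0.02640000, -0.05120000, -0.06122222)
τ = I·(Δω/dt) + ω₀×(Iω₀) = (0.1600, -0.0400, -0.1000)

F = (-3.4000, -1.1000, -3.8000)
τ = (0.1600, -0.0400, -0.1000)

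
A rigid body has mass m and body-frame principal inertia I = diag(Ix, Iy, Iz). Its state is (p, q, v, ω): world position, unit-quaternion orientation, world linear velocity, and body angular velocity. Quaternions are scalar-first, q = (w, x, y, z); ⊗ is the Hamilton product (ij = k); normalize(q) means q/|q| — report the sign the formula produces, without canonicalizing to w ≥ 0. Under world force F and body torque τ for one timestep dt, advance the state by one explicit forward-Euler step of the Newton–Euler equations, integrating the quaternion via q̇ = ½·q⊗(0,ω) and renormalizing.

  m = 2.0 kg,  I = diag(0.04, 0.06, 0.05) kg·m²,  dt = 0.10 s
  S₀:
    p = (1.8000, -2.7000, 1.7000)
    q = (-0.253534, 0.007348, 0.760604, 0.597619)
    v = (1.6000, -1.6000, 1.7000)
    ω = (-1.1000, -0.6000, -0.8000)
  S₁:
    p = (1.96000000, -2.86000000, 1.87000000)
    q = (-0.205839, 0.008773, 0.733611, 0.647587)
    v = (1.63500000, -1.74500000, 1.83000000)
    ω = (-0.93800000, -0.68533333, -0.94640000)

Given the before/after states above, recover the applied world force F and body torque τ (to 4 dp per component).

rate change Δω = (0.16200000, -0.08533333, -0.14640000)
ω₀×(Iω₀) = (-0.0048, -0.0088, 0.0132)
applied torque τ = (0.0600, -0.0600, -0.0600)
Δv = v₁−v₀ = (0.03500000, -0.14500000, 0.13000000)
applied force F = (0.7000, -2.9000, 2.6000)

F = (0.7000, -2.9000, 2.6000)
τ = (0.0600, -0.0600, -0.0600)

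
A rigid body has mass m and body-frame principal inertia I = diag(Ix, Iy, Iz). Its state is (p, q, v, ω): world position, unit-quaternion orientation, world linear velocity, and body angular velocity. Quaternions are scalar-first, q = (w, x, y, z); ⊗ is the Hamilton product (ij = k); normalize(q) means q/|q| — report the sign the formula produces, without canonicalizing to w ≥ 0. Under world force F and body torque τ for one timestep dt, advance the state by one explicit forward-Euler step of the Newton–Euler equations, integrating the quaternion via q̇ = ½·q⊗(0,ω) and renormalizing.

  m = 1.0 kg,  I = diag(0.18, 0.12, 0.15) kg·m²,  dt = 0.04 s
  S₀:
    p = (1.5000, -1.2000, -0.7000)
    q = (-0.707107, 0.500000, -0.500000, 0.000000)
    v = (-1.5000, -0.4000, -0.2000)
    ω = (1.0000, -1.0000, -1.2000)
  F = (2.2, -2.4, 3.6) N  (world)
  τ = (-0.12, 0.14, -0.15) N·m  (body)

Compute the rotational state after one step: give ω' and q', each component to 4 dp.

precession coupling ω×(Iω) = (0.0360, -0.0360, 0.0600)
(τ − ω×Iω)/I = (-0.8667, 1.4667, -1.4000)
ω + α·dt = (0.9653, -0.9413, -1.2560)
Hamilton product q⊗(0,ω) = (-1.0000000, -0.1071070, 1.3071070, 0.8485284)
q' = normalize(q + ½dt·q⊗(0,ω)) = (-0.7266, 0.4975, -0.4735, 0.0170)

ω' = (0.9653, -0.9413, -1.2560)
q' = (-0.7266, 0.4975, -0.4735, 0.0170)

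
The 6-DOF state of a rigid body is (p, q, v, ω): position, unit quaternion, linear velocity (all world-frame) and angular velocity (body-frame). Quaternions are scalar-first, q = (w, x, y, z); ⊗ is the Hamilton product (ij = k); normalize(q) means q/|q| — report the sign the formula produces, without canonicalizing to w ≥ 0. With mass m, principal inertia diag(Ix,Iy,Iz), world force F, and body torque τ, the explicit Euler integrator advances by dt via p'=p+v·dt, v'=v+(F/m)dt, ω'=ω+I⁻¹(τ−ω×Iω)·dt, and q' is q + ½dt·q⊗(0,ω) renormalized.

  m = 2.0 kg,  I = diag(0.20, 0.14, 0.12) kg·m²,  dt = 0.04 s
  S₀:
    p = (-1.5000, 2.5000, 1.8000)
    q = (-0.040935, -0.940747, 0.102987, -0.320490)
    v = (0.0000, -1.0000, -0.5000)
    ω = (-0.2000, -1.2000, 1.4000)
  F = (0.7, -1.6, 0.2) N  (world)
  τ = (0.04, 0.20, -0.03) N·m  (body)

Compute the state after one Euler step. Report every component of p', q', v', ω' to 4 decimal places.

p' = (-1.5000, 2.4600, 1.7800)
q' = (-0.0332, -0.9447, 0.1315, -0.2984)
v' = (0.0140, -1.0320, -0.4960)
ω' = (-0.1987, -1.1365, 1.3948)

a = (0.3500, -0.8000, 0.1000)
p' = p + v·dt = (-1.5000, 2.4600, 1.7800)
new velocity v' = (0.0140, -1.0320, -0.4960)
precession coupling ω×(Iω) = (0.0336, -0.0224, -0.0144)
(τ − ω×Iω)/I = (0.0320, 1.5886, -0.1300)
ω' = ω + α·dt = (-0.1987, -1.1365, 1.3948)
Hamilton product q⊗(0,ω) = (0.3841210, -0.2322192, 1.4302658, 1.0921848)
updated quaternion q' = (-0.0332, -0.9447, 0.1315, -0.2984)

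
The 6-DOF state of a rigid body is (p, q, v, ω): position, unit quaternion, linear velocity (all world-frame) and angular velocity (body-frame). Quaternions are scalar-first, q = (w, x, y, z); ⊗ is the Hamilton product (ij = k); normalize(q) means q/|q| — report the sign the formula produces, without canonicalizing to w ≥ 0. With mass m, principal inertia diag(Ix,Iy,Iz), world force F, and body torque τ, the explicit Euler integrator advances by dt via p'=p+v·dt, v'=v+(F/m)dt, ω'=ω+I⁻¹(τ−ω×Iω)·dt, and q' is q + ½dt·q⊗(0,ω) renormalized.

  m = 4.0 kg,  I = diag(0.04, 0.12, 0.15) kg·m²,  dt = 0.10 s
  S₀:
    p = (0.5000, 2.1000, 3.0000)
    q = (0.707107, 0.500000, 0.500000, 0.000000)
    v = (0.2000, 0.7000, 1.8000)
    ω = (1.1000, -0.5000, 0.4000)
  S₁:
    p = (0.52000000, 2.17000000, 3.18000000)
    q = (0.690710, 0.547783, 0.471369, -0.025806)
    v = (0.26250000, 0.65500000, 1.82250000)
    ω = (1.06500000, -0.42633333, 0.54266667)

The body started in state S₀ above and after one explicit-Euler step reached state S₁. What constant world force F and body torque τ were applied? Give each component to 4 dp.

F = (2.5000, -1.8000, 0.9000)
τ = (-0.0200, 0.0400, 0.1700)

rate change Δω = (-0.03500000, 0.07366667, 0.14266667)
ω₀×(Iω₀) = (-0.0060, -0.0484, -0.0440)
I·α + gyro = (-0.0200, 0.0400, 0.1700)
velocity change Δv = (0.06250000, -0.04500000, 0.02250000)
m·(v₁−v₀)/dt = (2.5000, -1.8000, 0.9000)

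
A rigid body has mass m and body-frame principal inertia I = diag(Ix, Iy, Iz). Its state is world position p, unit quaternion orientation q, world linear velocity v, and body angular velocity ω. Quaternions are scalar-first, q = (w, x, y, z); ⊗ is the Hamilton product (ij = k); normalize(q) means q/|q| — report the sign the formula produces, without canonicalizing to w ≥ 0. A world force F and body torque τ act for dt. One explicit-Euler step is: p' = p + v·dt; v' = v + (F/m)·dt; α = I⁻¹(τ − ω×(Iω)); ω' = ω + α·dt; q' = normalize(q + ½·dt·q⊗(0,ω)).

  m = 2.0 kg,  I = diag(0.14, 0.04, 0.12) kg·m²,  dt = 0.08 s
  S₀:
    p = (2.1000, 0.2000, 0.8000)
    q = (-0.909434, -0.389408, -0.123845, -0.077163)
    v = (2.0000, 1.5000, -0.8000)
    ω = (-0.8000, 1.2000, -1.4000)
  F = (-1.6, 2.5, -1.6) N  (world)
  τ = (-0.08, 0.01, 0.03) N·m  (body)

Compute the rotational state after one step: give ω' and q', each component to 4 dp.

ω' = (-0.7689, 1.1752, -1.4440)
q' = (-0.9173, -0.3485, -0.1862, -0.0487)

ω×(Iω) gyroscopic = (-0.1344, 0.0224, 0.0960)
α = I⁻¹(τ − ω×Iω) = (0.3886, -0.3100, -0.5500)
new body rate ω' = (-0.7689, 1.1752, -1.4440)
2q̇ = q⊗(0,ω) = (-0.2709406, 0.9935258, -1.5747616, 0.7068420)
q' = normalize(q + ½dt·q⊗(0,ω)) = (-0.9173, -0.3485, -0.1862, -0.0487)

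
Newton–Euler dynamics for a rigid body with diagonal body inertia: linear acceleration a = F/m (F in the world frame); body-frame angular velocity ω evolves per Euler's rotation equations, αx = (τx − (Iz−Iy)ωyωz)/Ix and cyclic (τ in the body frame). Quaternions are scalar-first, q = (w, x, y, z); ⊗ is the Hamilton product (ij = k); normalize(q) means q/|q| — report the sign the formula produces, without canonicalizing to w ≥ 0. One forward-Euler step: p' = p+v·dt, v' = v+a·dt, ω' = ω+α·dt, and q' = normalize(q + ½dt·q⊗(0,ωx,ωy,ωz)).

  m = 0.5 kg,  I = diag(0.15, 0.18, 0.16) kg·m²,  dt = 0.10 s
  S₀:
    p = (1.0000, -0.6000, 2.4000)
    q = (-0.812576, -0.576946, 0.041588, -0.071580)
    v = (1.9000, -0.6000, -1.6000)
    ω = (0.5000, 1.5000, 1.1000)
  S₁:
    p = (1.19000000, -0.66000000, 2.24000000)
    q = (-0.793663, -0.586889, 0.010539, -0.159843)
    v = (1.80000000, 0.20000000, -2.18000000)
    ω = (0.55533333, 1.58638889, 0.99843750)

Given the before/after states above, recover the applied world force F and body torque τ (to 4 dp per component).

Δω = ω₁−ω₀ = (0.05533333, 0.08638889, -0.10156250)
precession coupling = (-0.0330, -0.0055, 0.0225)
I·α + gyro = (0.0500, 0.1500, -0.1400)
velocity change Δv = (-0.10000000, 0.80000000, -0.58000000)
F = m·Δv/dt = (-0.5000, 4.0000, -2.9000)

F = (-0.5000, 4.0000, -2.9000)
τ = (0.0500, 0.1500, -0.1400)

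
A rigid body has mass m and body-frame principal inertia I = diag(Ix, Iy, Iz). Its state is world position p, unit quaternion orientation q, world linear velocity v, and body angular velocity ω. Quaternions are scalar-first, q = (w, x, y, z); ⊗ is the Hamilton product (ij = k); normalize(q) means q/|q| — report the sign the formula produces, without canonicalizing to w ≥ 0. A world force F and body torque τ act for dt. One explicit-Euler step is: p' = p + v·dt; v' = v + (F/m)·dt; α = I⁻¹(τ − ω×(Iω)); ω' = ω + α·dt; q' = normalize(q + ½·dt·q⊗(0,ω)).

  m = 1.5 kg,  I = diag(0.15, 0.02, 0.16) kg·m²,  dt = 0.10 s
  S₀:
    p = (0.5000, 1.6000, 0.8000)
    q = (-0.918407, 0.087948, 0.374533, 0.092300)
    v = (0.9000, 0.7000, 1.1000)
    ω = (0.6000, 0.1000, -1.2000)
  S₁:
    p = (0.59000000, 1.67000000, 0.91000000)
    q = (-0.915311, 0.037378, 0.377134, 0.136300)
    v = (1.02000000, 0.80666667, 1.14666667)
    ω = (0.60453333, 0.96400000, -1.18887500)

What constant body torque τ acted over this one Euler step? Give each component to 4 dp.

τ = (-0.0100, 0.1800, 0.0100)

ω₁ − ω₀ = (0.00453333, 0.86400000, 0.01112500)
τ = I·(Δω/dt) + ω₀×(Iω₀) = (-0.0100, 0.1800, 0.0100)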